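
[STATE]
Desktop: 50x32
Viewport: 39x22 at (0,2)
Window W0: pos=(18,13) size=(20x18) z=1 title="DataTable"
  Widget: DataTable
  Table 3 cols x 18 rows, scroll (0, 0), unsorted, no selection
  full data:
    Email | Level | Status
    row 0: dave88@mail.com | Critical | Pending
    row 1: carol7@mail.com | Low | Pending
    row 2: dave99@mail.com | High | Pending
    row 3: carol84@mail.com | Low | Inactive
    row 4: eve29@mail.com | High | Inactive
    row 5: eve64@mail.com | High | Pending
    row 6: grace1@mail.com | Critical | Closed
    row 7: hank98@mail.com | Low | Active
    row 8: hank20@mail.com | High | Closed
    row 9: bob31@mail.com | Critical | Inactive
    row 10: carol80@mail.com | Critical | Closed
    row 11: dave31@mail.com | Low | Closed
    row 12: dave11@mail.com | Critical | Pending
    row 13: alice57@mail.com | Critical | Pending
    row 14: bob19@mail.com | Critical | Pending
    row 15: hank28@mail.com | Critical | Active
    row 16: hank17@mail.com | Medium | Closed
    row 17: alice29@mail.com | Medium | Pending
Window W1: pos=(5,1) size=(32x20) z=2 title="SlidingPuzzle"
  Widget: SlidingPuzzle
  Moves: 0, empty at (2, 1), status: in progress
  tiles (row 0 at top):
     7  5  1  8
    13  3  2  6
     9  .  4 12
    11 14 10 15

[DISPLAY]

     ┃ SlidingPuzzle                ┃  
     ┠──────────────────────────────┨  
     ┃┌────┬────┬────┬────┐         ┃  
     ┃│  7 │  5 │  1 │  8 │         ┃  
     ┃├────┼────┼────┼────┤         ┃  
     ┃│ 13 │  3 │  2 │  6 │         ┃  
     ┃├────┼────┼────┼────┤         ┃  
     ┃│  9 │    │  4 │ 12 │         ┃  
     ┃├────┼────┼────┼────┤         ┃  
     ┃│ 11 │ 14 │ 10 │ 15 │         ┃  
     ┃└────┴────┴────┴────┘         ┃  
     ┃Moves: 0                      ┃┓ 
     ┃                              ┃┃ 
     ┃                              ┃┨ 
     ┃                              ┃┃ 
     ┃                              ┃┃ 
     ┃                              ┃┃ 
     ┃                              ┃┃ 
     ┗━━━━━━━━━━━━━━━━━━━━━━━━━━━━━━┛┃ 
                  ┃carol84@mail.com│L┃ 
                  ┃eve29@mail.com  │H┃ 
                  ┃eve64@mail.com  │H┃ 


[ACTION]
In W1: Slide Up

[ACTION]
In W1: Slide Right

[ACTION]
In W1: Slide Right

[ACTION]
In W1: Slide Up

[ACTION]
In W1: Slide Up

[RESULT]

     ┃ SlidingPuzzle                ┃  
     ┠──────────────────────────────┨  
     ┃┌────┬────┬────┬────┐         ┃  
     ┃│  7 │  5 │  1 │  8 │         ┃  
     ┃├────┼────┼────┼────┤         ┃  
     ┃│ 13 │  3 │  2 │  6 │         ┃  
     ┃├────┼────┼────┼────┤         ┃  
     ┃│  9 │ 14 │  4 │ 12 │         ┃  
     ┃├────┼────┼────┼────┤         ┃  
     ┃│    │ 11 │ 10 │ 15 │         ┃  
     ┃└────┴────┴────┴────┘         ┃  
     ┃Moves: 2                      ┃┓ 
     ┃                              ┃┃ 
     ┃                              ┃┨ 
     ┃                              ┃┃ 
     ┃                              ┃┃ 
     ┃                              ┃┃ 
     ┃                              ┃┃ 
     ┗━━━━━━━━━━━━━━━━━━━━━━━━━━━━━━┛┃ 
                  ┃carol84@mail.com│L┃ 
                  ┃eve29@mail.com  │H┃ 
                  ┃eve64@mail.com  │H┃ 


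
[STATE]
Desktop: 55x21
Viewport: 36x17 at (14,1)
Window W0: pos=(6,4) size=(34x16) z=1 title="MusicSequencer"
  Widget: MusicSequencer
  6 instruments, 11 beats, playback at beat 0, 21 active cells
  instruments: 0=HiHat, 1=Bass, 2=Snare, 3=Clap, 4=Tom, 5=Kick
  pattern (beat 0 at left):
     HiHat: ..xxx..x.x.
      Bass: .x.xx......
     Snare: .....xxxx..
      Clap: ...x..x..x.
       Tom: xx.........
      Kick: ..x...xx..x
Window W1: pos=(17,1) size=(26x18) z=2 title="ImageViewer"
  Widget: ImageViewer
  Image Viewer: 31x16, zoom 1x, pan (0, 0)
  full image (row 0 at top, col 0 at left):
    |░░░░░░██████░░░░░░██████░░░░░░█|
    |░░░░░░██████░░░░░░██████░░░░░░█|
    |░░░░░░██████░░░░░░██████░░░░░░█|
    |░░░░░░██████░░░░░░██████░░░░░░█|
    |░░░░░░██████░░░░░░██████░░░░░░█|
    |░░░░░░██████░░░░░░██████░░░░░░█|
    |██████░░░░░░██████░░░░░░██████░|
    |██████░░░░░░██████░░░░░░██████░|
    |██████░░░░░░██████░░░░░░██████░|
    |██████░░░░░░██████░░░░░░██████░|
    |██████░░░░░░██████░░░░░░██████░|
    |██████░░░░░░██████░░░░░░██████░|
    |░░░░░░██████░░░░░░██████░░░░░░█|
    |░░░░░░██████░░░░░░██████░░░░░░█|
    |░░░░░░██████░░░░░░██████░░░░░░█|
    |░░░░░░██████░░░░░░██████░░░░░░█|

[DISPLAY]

   ┏━━━━━━━━━━━━━━━━━━━━━━━━┓       
   ┃ ImageViewer            ┃       
   ┠────────────────────────┨       
━━━┃░░░░░░██████░░░░░░██████┃       
equ┃░░░░░░██████░░░░░░██████┃       
───┃░░░░░░██████░░░░░░██████┃       
123┃░░░░░░██████░░░░░░██████┃       
·██┃░░░░░░██████░░░░░░██████┃       
█·█┃░░░░░░██████░░░░░░██████┃       
···┃██████░░░░░░██████░░░░░░┃       
··█┃██████░░░░░░██████░░░░░░┃       
█··┃██████░░░░░░██████░░░░░░┃       
·█·┃██████░░░░░░██████░░░░░░┃       
   ┃██████░░░░░░██████░░░░░░┃       
   ┃██████░░░░░░██████░░░░░░┃       
   ┃░░░░░░██████░░░░░░██████┃       
   ┃░░░░░░██████░░░░░░██████┃       


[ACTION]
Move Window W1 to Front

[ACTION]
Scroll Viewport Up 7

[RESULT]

                                    
   ┏━━━━━━━━━━━━━━━━━━━━━━━━┓       
   ┃ ImageViewer            ┃       
   ┠────────────────────────┨       
━━━┃░░░░░░██████░░░░░░██████┃       
equ┃░░░░░░██████░░░░░░██████┃       
───┃░░░░░░██████░░░░░░██████┃       
123┃░░░░░░██████░░░░░░██████┃       
·██┃░░░░░░██████░░░░░░██████┃       
█·█┃░░░░░░██████░░░░░░██████┃       
···┃██████░░░░░░██████░░░░░░┃       
··█┃██████░░░░░░██████░░░░░░┃       
█··┃██████░░░░░░██████░░░░░░┃       
·█·┃██████░░░░░░██████░░░░░░┃       
   ┃██████░░░░░░██████░░░░░░┃       
   ┃██████░░░░░░██████░░░░░░┃       
   ┃░░░░░░██████░░░░░░██████┃       


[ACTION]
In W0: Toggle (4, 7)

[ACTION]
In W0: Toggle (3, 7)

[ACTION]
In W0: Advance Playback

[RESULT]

                                    
   ┏━━━━━━━━━━━━━━━━━━━━━━━━┓       
   ┃ ImageViewer            ┃       
   ┠────────────────────────┨       
━━━┃░░░░░░██████░░░░░░██████┃       
equ┃░░░░░░██████░░░░░░██████┃       
───┃░░░░░░██████░░░░░░██████┃       
▼23┃░░░░░░██████░░░░░░██████┃       
·██┃░░░░░░██████░░░░░░██████┃       
█·█┃░░░░░░██████░░░░░░██████┃       
···┃██████░░░░░░██████░░░░░░┃       
··█┃██████░░░░░░██████░░░░░░┃       
█··┃██████░░░░░░██████░░░░░░┃       
·█·┃██████░░░░░░██████░░░░░░┃       
   ┃██████░░░░░░██████░░░░░░┃       
   ┃██████░░░░░░██████░░░░░░┃       
   ┃░░░░░░██████░░░░░░██████┃       


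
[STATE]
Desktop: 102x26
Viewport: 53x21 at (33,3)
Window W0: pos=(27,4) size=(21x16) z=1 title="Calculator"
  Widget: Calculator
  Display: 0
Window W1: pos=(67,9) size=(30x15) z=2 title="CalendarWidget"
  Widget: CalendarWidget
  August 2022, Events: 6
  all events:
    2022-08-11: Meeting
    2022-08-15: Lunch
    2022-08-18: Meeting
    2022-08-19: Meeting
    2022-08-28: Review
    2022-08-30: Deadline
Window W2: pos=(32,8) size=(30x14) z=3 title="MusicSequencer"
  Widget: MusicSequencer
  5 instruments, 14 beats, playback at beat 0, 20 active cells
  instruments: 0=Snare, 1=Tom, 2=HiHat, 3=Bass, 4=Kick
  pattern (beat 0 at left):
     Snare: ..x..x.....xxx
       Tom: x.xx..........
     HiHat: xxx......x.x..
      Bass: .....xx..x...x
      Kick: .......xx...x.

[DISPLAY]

                                                     
━━━━━━━━━━━━━━┓                                      
ulator        ┃                                      
──────────────┨                                      
             0┃                                      
━━━━━━━━━━━━━━━━━━━━━━━━━━━━┓                        
 MusicSequencer             ┃     ┏━━━━━━━━━━━━━━━━━━
────────────────────────────┨     ┃ CalendarWidget   
      ▼1234567890123        ┃     ┠──────────────────
 Snare··█··█·····███        ┃     ┃        August 202
   Tom█·██··········        ┃     ┃Mo Tu We Th Fr Sa 
 HiHat███······█·█··        ┃     ┃ 1  2  3  4  5  6 
  Bass·····██··█···█        ┃     ┃ 8  9 10 11* 12 13
  Kick·······██···█·        ┃     ┃15* 16 17 18* 19* 
                            ┃     ┃22 23 24 25 26 27 
                            ┃     ┃29 30* 31         
                            ┃     ┃                  
                            ┃     ┃                  
━━━━━━━━━━━━━━━━━━━━━━━━━━━━┛     ┃                  
                                  ┃                  
                                  ┗━━━━━━━━━━━━━━━━━━


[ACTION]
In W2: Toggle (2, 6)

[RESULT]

                                                     
━━━━━━━━━━━━━━┓                                      
ulator        ┃                                      
──────────────┨                                      
             0┃                                      
━━━━━━━━━━━━━━━━━━━━━━━━━━━━┓                        
 MusicSequencer             ┃     ┏━━━━━━━━━━━━━━━━━━
────────────────────────────┨     ┃ CalendarWidget   
      ▼1234567890123        ┃     ┠──────────────────
 Snare··█··█·····███        ┃     ┃        August 202
   Tom█·██··········        ┃     ┃Mo Tu We Th Fr Sa 
 HiHat███···█··█·█··        ┃     ┃ 1  2  3  4  5  6 
  Bass·····██··█···█        ┃     ┃ 8  9 10 11* 12 13
  Kick·······██···█·        ┃     ┃15* 16 17 18* 19* 
                            ┃     ┃22 23 24 25 26 27 
                            ┃     ┃29 30* 31         
                            ┃     ┃                  
                            ┃     ┃                  
━━━━━━━━━━━━━━━━━━━━━━━━━━━━┛     ┃                  
                                  ┃                  
                                  ┗━━━━━━━━━━━━━━━━━━


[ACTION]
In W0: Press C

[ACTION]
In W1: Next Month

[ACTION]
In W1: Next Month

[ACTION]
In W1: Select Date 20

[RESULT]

                                                     
━━━━━━━━━━━━━━┓                                      
ulator        ┃                                      
──────────────┨                                      
             0┃                                      
━━━━━━━━━━━━━━━━━━━━━━━━━━━━┓                        
 MusicSequencer             ┃     ┏━━━━━━━━━━━━━━━━━━
────────────────────────────┨     ┃ CalendarWidget   
      ▼1234567890123        ┃     ┠──────────────────
 Snare··█··█·····███        ┃     ┃        October 20
   Tom█·██··········        ┃     ┃Mo Tu We Th Fr Sa 
 HiHat███···█··█·█··        ┃     ┃                1 
  Bass·····██··█···█        ┃     ┃ 3  4  5  6  7  8 
  Kick·······██···█·        ┃     ┃10 11 12 13 14 15 
                            ┃     ┃17 18 19 [20] 21 2
                            ┃     ┃24 25 26 27 28 29 
                            ┃     ┃31                
                            ┃     ┃                  
━━━━━━━━━━━━━━━━━━━━━━━━━━━━┛     ┃                  
                                  ┃                  
                                  ┗━━━━━━━━━━━━━━━━━━


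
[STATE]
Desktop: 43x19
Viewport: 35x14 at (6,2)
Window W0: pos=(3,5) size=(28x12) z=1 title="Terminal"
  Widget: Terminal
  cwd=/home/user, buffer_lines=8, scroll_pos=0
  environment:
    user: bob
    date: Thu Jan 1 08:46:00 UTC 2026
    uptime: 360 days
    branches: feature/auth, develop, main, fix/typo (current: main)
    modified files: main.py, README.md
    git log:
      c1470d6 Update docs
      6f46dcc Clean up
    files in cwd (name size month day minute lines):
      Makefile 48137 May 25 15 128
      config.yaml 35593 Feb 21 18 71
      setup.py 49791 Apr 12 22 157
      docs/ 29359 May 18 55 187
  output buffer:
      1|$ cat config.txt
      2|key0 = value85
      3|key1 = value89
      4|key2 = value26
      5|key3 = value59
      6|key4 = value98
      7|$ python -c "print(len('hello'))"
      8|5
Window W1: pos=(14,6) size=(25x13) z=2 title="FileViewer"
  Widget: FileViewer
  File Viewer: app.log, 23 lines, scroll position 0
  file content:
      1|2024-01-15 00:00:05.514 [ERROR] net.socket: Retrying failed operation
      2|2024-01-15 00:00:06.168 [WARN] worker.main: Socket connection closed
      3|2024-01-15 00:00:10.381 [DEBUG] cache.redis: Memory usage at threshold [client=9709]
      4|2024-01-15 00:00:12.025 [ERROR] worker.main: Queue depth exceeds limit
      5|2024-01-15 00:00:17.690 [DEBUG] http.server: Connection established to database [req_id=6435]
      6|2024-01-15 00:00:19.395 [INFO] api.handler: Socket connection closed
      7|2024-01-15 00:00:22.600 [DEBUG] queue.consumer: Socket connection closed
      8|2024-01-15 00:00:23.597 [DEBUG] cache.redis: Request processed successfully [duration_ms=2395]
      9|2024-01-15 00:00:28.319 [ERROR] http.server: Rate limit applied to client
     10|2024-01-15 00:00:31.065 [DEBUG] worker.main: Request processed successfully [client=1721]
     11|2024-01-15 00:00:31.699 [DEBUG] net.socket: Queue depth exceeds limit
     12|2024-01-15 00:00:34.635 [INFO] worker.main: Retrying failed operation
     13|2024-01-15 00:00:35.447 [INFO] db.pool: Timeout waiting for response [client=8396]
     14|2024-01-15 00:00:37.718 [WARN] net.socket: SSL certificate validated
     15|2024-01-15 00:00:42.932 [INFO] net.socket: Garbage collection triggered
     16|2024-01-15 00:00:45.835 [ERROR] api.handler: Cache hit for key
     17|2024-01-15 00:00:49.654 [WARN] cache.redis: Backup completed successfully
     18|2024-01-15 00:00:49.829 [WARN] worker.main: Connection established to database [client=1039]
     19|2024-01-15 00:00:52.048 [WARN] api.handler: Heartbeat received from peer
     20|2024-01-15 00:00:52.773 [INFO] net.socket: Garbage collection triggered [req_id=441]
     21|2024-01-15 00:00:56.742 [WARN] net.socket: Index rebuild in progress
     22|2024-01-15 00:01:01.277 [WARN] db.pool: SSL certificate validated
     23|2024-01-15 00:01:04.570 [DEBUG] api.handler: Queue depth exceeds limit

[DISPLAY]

                                   
                                   
                                   
━━━━━━━━━━━━━━━━━━━━━━━━┓          
erminal ┏━━━━━━━━━━━━━━━━━━━━━━━┓  
────────┃ FileViewer            ┃  
cat conf┠───────────────────────┨  
y0 = val┃2024-01-15 00:00:05.51▲┃  
y1 = val┃2024-01-15 00:00:06.16█┃  
y2 = val┃2024-01-15 00:00:10.38░┃  
y3 = val┃2024-01-15 00:00:12.02░┃  
y4 = val┃2024-01-15 00:00:17.69░┃  
python -┃2024-01-15 00:00:19.39░┃  
        ┃2024-01-15 00:00:22.60░┃  


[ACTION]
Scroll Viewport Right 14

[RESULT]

                                   
                                   
                                   
━━━━━━━━━━━━━━━━━━━━━━┓            
minal ┏━━━━━━━━━━━━━━━━━━━━━━━┓    
──────┃ FileViewer            ┃    
t conf┠───────────────────────┨    
 = val┃2024-01-15 00:00:05.51▲┃    
 = val┃2024-01-15 00:00:06.16█┃    
 = val┃2024-01-15 00:00:10.38░┃    
 = val┃2024-01-15 00:00:12.02░┃    
 = val┃2024-01-15 00:00:17.69░┃    
thon -┃2024-01-15 00:00:19.39░┃    
      ┃2024-01-15 00:00:22.60░┃    


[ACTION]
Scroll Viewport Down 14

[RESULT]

━━━━━━━━━━━━━━━━━━━━━━┓            
minal ┏━━━━━━━━━━━━━━━━━━━━━━━┓    
──────┃ FileViewer            ┃    
t conf┠───────────────────────┨    
 = val┃2024-01-15 00:00:05.51▲┃    
 = val┃2024-01-15 00:00:06.16█┃    
 = val┃2024-01-15 00:00:10.38░┃    
 = val┃2024-01-15 00:00:12.02░┃    
 = val┃2024-01-15 00:00:17.69░┃    
thon -┃2024-01-15 00:00:19.39░┃    
      ┃2024-01-15 00:00:22.60░┃    
━━━━━━┃2024-01-15 00:00:23.59░┃    
      ┃2024-01-15 00:00:28.31▼┃    
      ┗━━━━━━━━━━━━━━━━━━━━━━━┛    


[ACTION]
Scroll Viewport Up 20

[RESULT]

                                   
                                   
                                   
                                   
                                   
━━━━━━━━━━━━━━━━━━━━━━┓            
minal ┏━━━━━━━━━━━━━━━━━━━━━━━┓    
──────┃ FileViewer            ┃    
t conf┠───────────────────────┨    
 = val┃2024-01-15 00:00:05.51▲┃    
 = val┃2024-01-15 00:00:06.16█┃    
 = val┃2024-01-15 00:00:10.38░┃    
 = val┃2024-01-15 00:00:12.02░┃    
 = val┃2024-01-15 00:00:17.69░┃    


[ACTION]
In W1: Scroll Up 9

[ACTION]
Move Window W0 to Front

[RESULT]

                                   
                                   
                                   
                                   
                                   
━━━━━━━━━━━━━━━━━━━━━━┓            
minal                 ┃━━━━━━━┓    
──────────────────────┨       ┃    
t config.txt          ┃───────┨    
 = value85            ┃:05.51▲┃    
 = value89            ┃:06.16█┃    
 = value26            ┃:10.38░┃    
 = value59            ┃:12.02░┃    
 = value98            ┃:17.69░┃    


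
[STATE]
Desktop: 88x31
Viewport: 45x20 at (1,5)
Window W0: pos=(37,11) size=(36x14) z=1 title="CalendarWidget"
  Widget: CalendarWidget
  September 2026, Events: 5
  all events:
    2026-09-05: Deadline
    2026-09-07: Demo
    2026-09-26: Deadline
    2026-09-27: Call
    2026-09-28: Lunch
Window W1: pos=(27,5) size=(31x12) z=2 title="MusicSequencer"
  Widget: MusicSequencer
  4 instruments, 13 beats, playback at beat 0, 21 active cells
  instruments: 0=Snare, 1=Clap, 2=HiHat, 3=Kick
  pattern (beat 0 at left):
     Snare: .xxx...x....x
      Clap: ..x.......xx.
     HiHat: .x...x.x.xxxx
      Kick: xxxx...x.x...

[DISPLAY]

                          ┏━━━━━━━━━━━━━━━━━━
                          ┃ MusicSequencer   
                          ┠──────────────────
                          ┃      ▼12345678901
                          ┃ Snare·███···█····
                          ┃  Clap··█·······██
                          ┃ HiHat·█···█·█·███
                          ┃  Kick████···█·█··
                          ┃                  
                          ┃                  
                          ┃                  
                          ┗━━━━━━━━━━━━━━━━━━
                                    ┃ 7*  8  
                                    ┃14 15 16
                                    ┃21 22 23
                                    ┃28* 29 3
                                    ┃        
                                    ┃        
                                    ┃        
                                    ┗━━━━━━━━


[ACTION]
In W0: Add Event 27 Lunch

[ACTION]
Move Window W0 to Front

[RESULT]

                          ┏━━━━━━━━━━━━━━━━━━
                          ┃ MusicSequencer   
                          ┠──────────────────
                          ┃      ▼12345678901
                          ┃ Snare·███···█····
                          ┃  Clap··█·······██
                          ┃ HiHat·█·┏━━━━━━━━
                          ┃  Kick███┃ Calenda
                          ┃         ┠────────
                          ┃         ┃        
                          ┃         ┃Mo Tu We
                          ┗━━━━━━━━━┃    1  2
                                    ┃ 7*  8  
                                    ┃14 15 16
                                    ┃21 22 23
                                    ┃28* 29 3
                                    ┃        
                                    ┃        
                                    ┃        
                                    ┗━━━━━━━━


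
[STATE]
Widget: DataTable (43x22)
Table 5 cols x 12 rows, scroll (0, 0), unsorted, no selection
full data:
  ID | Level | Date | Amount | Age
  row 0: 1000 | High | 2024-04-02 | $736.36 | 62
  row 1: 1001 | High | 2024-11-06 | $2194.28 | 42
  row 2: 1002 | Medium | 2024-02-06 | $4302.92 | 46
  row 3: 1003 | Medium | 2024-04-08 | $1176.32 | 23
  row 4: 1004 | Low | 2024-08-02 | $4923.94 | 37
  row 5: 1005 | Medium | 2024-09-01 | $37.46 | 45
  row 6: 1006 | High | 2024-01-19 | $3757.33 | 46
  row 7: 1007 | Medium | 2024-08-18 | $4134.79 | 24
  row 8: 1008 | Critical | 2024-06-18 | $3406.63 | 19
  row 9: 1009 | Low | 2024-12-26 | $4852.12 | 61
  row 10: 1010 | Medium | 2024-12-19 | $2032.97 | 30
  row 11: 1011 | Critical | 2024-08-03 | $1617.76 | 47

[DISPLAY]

ID  │Level   │Date      │Amount  │Age      
────┼────────┼──────────┼────────┼───      
1000│High    │2024-04-02│$736.36 │62       
1001│High    │2024-11-06│$2194.28│42       
1002│Medium  │2024-02-06│$4302.92│46       
1003│Medium  │2024-04-08│$1176.32│23       
1004│Low     │2024-08-02│$4923.94│37       
1005│Medium  │2024-09-01│$37.46  │45       
1006│High    │2024-01-19│$3757.33│46       
1007│Medium  │2024-08-18│$4134.79│24       
1008│Critical│2024-06-18│$3406.63│19       
1009│Low     │2024-12-26│$4852.12│61       
1010│Medium  │2024-12-19│$2032.97│30       
1011│Critical│2024-08-03│$1617.76│47       
                                           
                                           
                                           
                                           
                                           
                                           
                                           
                                           


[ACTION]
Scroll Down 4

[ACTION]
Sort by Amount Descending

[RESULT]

ID  │Level   │Date      │Amount ▼│Age      
────┼────────┼──────────┼────────┼───      
1004│Low     │2024-08-02│$4923.94│37       
1009│Low     │2024-12-26│$4852.12│61       
1002│Medium  │2024-02-06│$4302.92│46       
1007│Medium  │2024-08-18│$4134.79│24       
1006│High    │2024-01-19│$3757.33│46       
1008│Critical│2024-06-18│$3406.63│19       
1001│High    │2024-11-06│$2194.28│42       
1010│Medium  │2024-12-19│$2032.97│30       
1011│Critical│2024-08-03│$1617.76│47       
1003│Medium  │2024-04-08│$1176.32│23       
1000│High    │2024-04-02│$736.36 │62       
1005│Medium  │2024-09-01│$37.46  │45       
                                           
                                           
                                           
                                           
                                           
                                           
                                           
                                           


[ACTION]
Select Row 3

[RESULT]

ID  │Level   │Date      │Amount ▼│Age      
────┼────────┼──────────┼────────┼───      
1004│Low     │2024-08-02│$4923.94│37       
1009│Low     │2024-12-26│$4852.12│61       
1002│Medium  │2024-02-06│$4302.92│46       
>007│Medium  │2024-08-18│$4134.79│24       
1006│High    │2024-01-19│$3757.33│46       
1008│Critical│2024-06-18│$3406.63│19       
1001│High    │2024-11-06│$2194.28│42       
1010│Medium  │2024-12-19│$2032.97│30       
1011│Critical│2024-08-03│$1617.76│47       
1003│Medium  │2024-04-08│$1176.32│23       
1000│High    │2024-04-02│$736.36 │62       
1005│Medium  │2024-09-01│$37.46  │45       
                                           
                                           
                                           
                                           
                                           
                                           
                                           
                                           


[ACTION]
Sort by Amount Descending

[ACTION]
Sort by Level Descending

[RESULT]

ID  │Level  ▼│Date      │Amount  │Age      
────┼────────┼──────────┼────────┼───      
1002│Medium  │2024-02-06│$4302.92│46       
1007│Medium  │2024-08-18│$4134.79│24       
1010│Medium  │2024-12-19│$2032.97│30       
>003│Medium  │2024-04-08│$1176.32│23       
1005│Medium  │2024-09-01│$37.46  │45       
1004│Low     │2024-08-02│$4923.94│37       
1009│Low     │2024-12-26│$4852.12│61       
1006│High    │2024-01-19│$3757.33│46       
1001│High    │2024-11-06│$2194.28│42       
1000│High    │2024-04-02│$736.36 │62       
1008│Critical│2024-06-18│$3406.63│19       
1011│Critical│2024-08-03│$1617.76│47       
                                           
                                           
                                           
                                           
                                           
                                           
                                           
                                           


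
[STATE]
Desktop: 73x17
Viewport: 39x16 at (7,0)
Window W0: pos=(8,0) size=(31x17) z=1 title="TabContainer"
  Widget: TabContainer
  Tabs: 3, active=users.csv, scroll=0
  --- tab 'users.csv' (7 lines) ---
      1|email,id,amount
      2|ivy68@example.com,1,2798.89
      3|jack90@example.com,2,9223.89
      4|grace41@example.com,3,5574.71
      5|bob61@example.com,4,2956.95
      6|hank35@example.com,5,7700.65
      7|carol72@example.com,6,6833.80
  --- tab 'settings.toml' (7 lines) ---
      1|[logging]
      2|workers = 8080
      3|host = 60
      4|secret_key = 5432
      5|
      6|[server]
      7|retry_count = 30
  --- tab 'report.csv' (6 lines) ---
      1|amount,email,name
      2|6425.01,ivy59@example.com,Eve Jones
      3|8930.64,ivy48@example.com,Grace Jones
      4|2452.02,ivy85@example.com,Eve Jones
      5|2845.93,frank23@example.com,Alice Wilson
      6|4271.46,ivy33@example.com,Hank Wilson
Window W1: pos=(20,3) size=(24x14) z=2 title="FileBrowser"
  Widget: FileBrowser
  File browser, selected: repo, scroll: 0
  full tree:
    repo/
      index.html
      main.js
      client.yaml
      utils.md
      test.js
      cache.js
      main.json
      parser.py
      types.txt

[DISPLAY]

 ┏━━━━━━━━━━━━━━━━━━━━━━━━━━━━━┓       
 ┃ TabContainer                ┃       
 ┠─────────────────────────────┨       
 ┃[users.csv]┏━━━━━━━━━━━━━━━━━━━━━━┓  
 ┃───────────┃ FileBrowser          ┃  
 ┃email,id,am┠──────────────────────┨  
 ┃ivy68@examp┃> [-] repo/           ┃  
 ┃jack90@exam┃    index.html        ┃  
 ┃grace41@exa┃    main.js           ┃  
 ┃bob61@examp┃    client.yaml       ┃  
 ┃hank35@exam┃    utils.md          ┃  
 ┃carol72@exa┃    test.js           ┃  
 ┃           ┃    cache.js          ┃  
 ┃           ┃    main.json         ┃  
 ┃           ┃    parser.py         ┃  
 ┃           ┃    types.txt         ┃  


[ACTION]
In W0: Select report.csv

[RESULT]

 ┏━━━━━━━━━━━━━━━━━━━━━━━━━━━━━┓       
 ┃ TabContainer                ┃       
 ┠─────────────────────────────┨       
 ┃ users.csv ┏━━━━━━━━━━━━━━━━━━━━━━┓  
 ┃───────────┃ FileBrowser          ┃  
 ┃amount,emai┠──────────────────────┨  
 ┃6425.01,ivy┃> [-] repo/           ┃  
 ┃8930.64,ivy┃    index.html        ┃  
 ┃2452.02,ivy┃    main.js           ┃  
 ┃2845.93,fra┃    client.yaml       ┃  
 ┃4271.46,ivy┃    utils.md          ┃  
 ┃           ┃    test.js           ┃  
 ┃           ┃    cache.js          ┃  
 ┃           ┃    main.json         ┃  
 ┃           ┃    parser.py         ┃  
 ┃           ┃    types.txt         ┃  


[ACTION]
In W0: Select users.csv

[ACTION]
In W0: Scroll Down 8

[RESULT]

 ┏━━━━━━━━━━━━━━━━━━━━━━━━━━━━━┓       
 ┃ TabContainer                ┃       
 ┠─────────────────────────────┨       
 ┃[users.csv]┏━━━━━━━━━━━━━━━━━━━━━━┓  
 ┃───────────┃ FileBrowser          ┃  
 ┃carol72@exa┠──────────────────────┨  
 ┃           ┃> [-] repo/           ┃  
 ┃           ┃    index.html        ┃  
 ┃           ┃    main.js           ┃  
 ┃           ┃    client.yaml       ┃  
 ┃           ┃    utils.md          ┃  
 ┃           ┃    test.js           ┃  
 ┃           ┃    cache.js          ┃  
 ┃           ┃    main.json         ┃  
 ┃           ┃    parser.py         ┃  
 ┃           ┃    types.txt         ┃  


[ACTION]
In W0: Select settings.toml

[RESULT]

 ┏━━━━━━━━━━━━━━━━━━━━━━━━━━━━━┓       
 ┃ TabContainer                ┃       
 ┠─────────────────────────────┨       
 ┃ users.csv ┏━━━━━━━━━━━━━━━━━━━━━━┓  
 ┃───────────┃ FileBrowser          ┃  
 ┃[logging]  ┠──────────────────────┨  
 ┃workers = 8┃> [-] repo/           ┃  
 ┃host = 60  ┃    index.html        ┃  
 ┃secret_key ┃    main.js           ┃  
 ┃           ┃    client.yaml       ┃  
 ┃[server]   ┃    utils.md          ┃  
 ┃retry_count┃    test.js           ┃  
 ┃           ┃    cache.js          ┃  
 ┃           ┃    main.json         ┃  
 ┃           ┃    parser.py         ┃  
 ┃           ┃    types.txt         ┃  


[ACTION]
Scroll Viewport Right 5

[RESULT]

━━━━━━━━━━━━━━━━━━━━━━━━━━┓            
bContainer                ┃            
──────────────────────────┨            
ers.csv ┏━━━━━━━━━━━━━━━━━━━━━━┓       
────────┃ FileBrowser          ┃       
gging]  ┠──────────────────────┨       
kers = 8┃> [-] repo/           ┃       
t = 60  ┃    index.html        ┃       
ret_key ┃    main.js           ┃       
        ┃    client.yaml       ┃       
rver]   ┃    utils.md          ┃       
ry_count┃    test.js           ┃       
        ┃    cache.js          ┃       
        ┃    main.json         ┃       
        ┃    parser.py         ┃       
        ┃    types.txt         ┃       


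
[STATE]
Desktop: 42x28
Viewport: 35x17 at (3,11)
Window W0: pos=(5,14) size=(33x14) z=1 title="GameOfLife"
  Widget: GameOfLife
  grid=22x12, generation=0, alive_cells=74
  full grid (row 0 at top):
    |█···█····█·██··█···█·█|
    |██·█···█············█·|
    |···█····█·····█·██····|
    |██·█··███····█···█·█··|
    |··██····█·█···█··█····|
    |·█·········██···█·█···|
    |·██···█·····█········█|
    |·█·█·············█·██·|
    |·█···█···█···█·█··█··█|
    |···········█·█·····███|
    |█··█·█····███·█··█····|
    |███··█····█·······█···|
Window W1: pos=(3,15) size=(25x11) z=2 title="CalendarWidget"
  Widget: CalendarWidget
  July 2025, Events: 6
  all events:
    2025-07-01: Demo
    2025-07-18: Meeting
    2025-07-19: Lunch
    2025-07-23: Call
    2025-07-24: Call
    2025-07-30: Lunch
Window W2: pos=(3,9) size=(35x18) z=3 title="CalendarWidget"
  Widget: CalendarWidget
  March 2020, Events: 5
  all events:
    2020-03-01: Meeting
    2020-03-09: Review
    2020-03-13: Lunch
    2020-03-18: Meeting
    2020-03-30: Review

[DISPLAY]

┠─────────────────────────────────┨
┃            March 2020           ┃
┃Mo Tu We Th Fr Sa Su             ┃
┃                   1*            ┃
┃ 2  3  4  5  6  7  8             ┃
┃ 9* 10 11 12 13* 14 15           ┃
┃16 17 18* 19 20 21 22            ┃
┃23 24 25 26 27 28 29             ┃
┃30* 31                           ┃
┃                                 ┃
┃                                 ┃
┃                                 ┃
┃                                 ┃
┃                                 ┃
┃                                 ┃
┗━━━━━━━━━━━━━━━━━━━━━━━━━━━━━━━━━┛
  ┗━━━━━━━━━━━━━━━━━━━━━━━━━━━━━━━┛


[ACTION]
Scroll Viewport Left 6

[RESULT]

   ┠───────────────────────────────
   ┃            March 2020         
   ┃Mo Tu We Th Fr Sa Su           
   ┃                   1*          
   ┃ 2  3  4  5  6  7  8           
   ┃ 9* 10 11 12 13* 14 15         
   ┃16 17 18* 19 20 21 22          
   ┃23 24 25 26 27 28 29           
   ┃30* 31                         
   ┃                               
   ┃                               
   ┃                               
   ┃                               
   ┃                               
   ┃                               
   ┗━━━━━━━━━━━━━━━━━━━━━━━━━━━━━━━
     ┗━━━━━━━━━━━━━━━━━━━━━━━━━━━━━


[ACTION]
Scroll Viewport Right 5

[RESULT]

────────────────────────────────┨  
           March 2020           ┃  
o Tu We Th Fr Sa Su             ┃  
                  1*            ┃  
2  3  4  5  6  7  8             ┃  
9* 10 11 12 13* 14 15           ┃  
6 17 18* 19 20 21 22            ┃  
3 24 25 26 27 28 29             ┃  
0* 31                           ┃  
                                ┃  
                                ┃  
                                ┃  
                                ┃  
                                ┃  
                                ┃  
━━━━━━━━━━━━━━━━━━━━━━━━━━━━━━━━┛  
┗━━━━━━━━━━━━━━━━━━━━━━━━━━━━━━━┛  


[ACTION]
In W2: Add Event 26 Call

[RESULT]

────────────────────────────────┨  
           March 2020           ┃  
o Tu We Th Fr Sa Su             ┃  
                  1*            ┃  
2  3  4  5  6  7  8             ┃  
9* 10 11 12 13* 14 15           ┃  
6 17 18* 19 20 21 22            ┃  
3 24 25 26* 27 28 29            ┃  
0* 31                           ┃  
                                ┃  
                                ┃  
                                ┃  
                                ┃  
                                ┃  
                                ┃  
━━━━━━━━━━━━━━━━━━━━━━━━━━━━━━━━┛  
┗━━━━━━━━━━━━━━━━━━━━━━━━━━━━━━━┛  


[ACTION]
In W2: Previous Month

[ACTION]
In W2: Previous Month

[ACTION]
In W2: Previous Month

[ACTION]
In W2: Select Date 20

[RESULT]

────────────────────────────────┨  
         December 2019          ┃  
o Tu We Th Fr Sa Su             ┃  
                  1             ┃  
2  3  4  5  6  7  8             ┃  
9 10 11 12 13 14 15             ┃  
6 17 18 19 [20] 21 22           ┃  
3 24 25 26 27 28 29             ┃  
0 31                            ┃  
                                ┃  
                                ┃  
                                ┃  
                                ┃  
                                ┃  
                                ┃  
━━━━━━━━━━━━━━━━━━━━━━━━━━━━━━━━┛  
┗━━━━━━━━━━━━━━━━━━━━━━━━━━━━━━━┛  
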